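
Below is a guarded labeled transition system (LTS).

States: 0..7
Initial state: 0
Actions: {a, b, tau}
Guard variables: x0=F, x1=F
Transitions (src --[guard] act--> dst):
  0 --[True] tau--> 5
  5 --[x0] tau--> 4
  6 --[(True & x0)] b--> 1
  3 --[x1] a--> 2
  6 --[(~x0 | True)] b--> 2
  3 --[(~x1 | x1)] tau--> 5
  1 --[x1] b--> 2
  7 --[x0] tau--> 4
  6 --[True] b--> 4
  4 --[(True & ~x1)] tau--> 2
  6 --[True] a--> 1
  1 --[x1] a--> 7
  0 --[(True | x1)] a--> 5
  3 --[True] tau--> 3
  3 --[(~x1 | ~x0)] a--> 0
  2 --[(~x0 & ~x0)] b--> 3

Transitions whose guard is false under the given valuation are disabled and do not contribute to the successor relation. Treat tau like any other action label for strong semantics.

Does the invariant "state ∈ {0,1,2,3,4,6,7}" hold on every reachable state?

Answer: INVARIANT VIOLATED at state 5

Trace:
Safe = {0,1,2,3,4,6,7}
R = {0,5}
  0: ok
  5: VIOLATES
witness against invariant: tau → 5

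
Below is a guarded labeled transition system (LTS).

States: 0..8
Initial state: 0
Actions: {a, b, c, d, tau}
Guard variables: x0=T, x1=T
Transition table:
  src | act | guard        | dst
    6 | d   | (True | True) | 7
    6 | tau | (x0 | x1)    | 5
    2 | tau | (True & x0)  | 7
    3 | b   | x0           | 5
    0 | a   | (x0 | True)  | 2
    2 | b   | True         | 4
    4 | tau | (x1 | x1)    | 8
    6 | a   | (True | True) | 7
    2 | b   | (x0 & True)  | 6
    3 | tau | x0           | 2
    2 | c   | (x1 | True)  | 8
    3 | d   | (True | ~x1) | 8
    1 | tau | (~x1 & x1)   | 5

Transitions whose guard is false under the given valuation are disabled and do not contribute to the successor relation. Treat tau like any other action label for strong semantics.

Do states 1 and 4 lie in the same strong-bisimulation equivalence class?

Answer: NOT BISIMILAR

Analysis:
Refine partition for ~:
  P[0] = {{0,1,2,3,4,5,6,7,8}}
  P[1] = {{0},{1,5,7,8},{2},{3},{4},{6}}
Fixed point at round 2; 6 class(es).
1∈{1,5,7,8}, 4∈{4}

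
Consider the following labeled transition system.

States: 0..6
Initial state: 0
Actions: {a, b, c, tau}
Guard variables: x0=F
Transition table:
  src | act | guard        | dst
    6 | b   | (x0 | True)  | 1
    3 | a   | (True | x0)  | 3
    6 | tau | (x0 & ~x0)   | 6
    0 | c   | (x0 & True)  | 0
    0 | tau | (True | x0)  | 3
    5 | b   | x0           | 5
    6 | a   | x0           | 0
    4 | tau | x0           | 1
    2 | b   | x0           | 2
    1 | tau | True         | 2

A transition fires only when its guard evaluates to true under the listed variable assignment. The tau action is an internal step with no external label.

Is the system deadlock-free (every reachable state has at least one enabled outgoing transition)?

Reach set: {0,3}
  0: tau→3  [1 exit(s)]
  3: a→3  [1 exit(s)]

Answer: DEADLOCK-FREE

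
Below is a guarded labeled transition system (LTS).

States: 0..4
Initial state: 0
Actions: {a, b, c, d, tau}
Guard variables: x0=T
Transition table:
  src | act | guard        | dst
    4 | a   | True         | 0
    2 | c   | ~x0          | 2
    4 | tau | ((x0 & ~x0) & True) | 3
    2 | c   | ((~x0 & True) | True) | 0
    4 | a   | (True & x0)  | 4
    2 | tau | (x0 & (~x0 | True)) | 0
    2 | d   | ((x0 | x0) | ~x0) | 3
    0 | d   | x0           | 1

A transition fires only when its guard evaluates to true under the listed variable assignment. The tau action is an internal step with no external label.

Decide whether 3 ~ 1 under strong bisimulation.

Answer: BISIMILAR

Trace:
Refine partition for ~:
  π0 = {{0,1,2,3,4}}
  π1 = {{0},{1,3},{2},{4}}
Fixed point at round 2; 4 class(es).
class of 3: {1,3}; class of 1: {1,3}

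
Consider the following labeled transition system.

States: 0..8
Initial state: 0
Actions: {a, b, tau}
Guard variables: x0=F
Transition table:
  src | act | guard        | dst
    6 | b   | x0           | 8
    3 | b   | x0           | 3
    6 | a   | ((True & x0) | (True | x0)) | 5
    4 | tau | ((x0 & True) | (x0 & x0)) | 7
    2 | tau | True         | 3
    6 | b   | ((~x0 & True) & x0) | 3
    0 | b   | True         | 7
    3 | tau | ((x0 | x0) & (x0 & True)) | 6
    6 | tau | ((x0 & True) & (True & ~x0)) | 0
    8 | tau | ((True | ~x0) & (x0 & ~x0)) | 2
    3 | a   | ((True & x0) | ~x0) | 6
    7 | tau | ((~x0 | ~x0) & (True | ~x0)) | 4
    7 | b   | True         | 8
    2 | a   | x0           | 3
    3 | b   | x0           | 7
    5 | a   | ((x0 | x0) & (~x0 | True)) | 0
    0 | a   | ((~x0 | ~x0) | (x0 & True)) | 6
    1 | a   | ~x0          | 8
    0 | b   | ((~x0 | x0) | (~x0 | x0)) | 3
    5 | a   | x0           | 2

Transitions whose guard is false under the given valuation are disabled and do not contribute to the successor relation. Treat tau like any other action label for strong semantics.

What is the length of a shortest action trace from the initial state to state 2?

Answer: UNREACHABLE

Working:
BFS to 2:
  L0 = {0}
  L1 = {3,6,7}
  L2 = {4,5,8}
2 never appears.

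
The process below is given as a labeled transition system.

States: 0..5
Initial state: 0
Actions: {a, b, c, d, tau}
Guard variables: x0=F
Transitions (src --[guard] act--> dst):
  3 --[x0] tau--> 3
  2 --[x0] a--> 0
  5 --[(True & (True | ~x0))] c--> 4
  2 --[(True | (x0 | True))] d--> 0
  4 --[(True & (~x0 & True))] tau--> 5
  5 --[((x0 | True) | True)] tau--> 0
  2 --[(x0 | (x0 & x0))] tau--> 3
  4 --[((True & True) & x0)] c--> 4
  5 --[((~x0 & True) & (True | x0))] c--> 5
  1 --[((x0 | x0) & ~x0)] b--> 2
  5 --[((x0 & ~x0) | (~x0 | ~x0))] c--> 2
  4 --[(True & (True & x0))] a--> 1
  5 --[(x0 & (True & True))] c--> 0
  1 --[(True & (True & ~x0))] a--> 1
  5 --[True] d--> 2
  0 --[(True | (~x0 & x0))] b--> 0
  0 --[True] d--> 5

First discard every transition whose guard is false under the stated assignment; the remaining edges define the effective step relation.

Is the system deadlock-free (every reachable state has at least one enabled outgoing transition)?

Reachable = {0,2,4,5}
  0: b→0  d→5  [deg 2]
  2: d→0  [deg 1]
  4: tau→5  [deg 1]
  5: c→2  c→4  c→5  d→2  tau→0  [deg 5]

Answer: DEADLOCK-FREE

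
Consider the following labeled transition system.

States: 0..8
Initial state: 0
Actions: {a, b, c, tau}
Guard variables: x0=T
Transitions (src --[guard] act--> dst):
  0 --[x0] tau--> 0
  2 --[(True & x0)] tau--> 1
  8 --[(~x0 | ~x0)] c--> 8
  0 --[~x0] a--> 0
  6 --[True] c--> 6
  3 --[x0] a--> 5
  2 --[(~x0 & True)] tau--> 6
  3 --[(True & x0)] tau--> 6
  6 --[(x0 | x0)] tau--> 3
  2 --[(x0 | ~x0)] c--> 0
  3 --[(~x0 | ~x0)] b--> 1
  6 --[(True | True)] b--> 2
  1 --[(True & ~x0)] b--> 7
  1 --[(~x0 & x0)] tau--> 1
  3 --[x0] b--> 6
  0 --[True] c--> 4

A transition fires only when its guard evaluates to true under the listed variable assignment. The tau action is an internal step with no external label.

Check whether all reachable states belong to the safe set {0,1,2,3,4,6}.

Safe = {0,1,2,3,4,6}
Reach set: {0,4}
  0: safe
  4: safe

Answer: INVARIANT HOLDS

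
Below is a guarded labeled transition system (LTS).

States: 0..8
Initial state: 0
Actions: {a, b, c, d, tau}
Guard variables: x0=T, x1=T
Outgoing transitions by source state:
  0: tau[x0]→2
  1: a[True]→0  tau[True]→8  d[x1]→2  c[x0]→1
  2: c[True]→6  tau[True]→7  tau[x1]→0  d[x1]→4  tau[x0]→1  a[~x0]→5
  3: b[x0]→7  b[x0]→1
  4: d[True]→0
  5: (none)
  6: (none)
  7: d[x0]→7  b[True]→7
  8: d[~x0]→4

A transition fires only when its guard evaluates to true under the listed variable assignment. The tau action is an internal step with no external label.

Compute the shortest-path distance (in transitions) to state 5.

Layered search for 5:
  depth 0: {0}
  depth 1: {2}
  depth 2: {1,4,6,7}
  depth 3: {8}
5 never appears.

Answer: UNREACHABLE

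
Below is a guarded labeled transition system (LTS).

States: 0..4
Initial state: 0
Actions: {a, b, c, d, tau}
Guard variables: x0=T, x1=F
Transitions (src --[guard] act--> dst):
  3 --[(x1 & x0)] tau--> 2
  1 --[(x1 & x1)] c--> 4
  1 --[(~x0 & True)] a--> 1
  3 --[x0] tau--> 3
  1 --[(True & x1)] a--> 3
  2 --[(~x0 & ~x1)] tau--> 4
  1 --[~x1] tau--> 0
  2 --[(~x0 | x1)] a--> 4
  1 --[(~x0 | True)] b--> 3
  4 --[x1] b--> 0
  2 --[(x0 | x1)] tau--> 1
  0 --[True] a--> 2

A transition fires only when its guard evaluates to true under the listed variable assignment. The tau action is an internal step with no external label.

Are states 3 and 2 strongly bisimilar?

Bisimulation quotient by refinement:
  π0 = {{0,1,2,3,4}}
  π1 = {{0},{1},{2,3},{4}}
  π2 = {{0},{1},{2},{3},{4}}
5 equivalence class(es) (converged in 3)
3∈{3}, 2∈{2}

Answer: NOT BISIMILAR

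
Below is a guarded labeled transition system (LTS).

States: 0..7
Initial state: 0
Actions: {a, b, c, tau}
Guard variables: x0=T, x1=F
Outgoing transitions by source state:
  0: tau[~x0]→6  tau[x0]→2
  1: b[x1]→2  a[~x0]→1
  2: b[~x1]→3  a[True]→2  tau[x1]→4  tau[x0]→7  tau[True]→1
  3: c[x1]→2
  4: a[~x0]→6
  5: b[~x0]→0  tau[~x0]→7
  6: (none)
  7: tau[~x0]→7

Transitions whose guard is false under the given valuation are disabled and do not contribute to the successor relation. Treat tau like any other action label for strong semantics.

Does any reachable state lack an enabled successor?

R = {0,1,2,3,7}
  0: tau→2  [1 exit(s)]
  1: ∅  [STUCK]
  2: a→2  b→3  tau→1  tau→7  [4 exit(s)]
  3: ∅  [STUCK]
  7: ∅  [STUCK]
Path to 1: tau·tau

Answer: DEADLOCK at state 1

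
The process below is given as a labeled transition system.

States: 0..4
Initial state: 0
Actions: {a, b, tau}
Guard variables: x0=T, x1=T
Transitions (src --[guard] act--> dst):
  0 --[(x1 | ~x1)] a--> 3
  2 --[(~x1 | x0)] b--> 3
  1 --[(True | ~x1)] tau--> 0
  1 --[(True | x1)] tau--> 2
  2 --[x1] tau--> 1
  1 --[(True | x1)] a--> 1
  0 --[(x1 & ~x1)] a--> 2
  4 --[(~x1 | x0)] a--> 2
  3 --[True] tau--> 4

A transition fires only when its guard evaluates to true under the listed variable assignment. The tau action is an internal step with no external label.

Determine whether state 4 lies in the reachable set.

After dropping false guards: 8 live edges.
Layer 0: {0}
Layer 1: {3}  now seen {0,3}
Layer 2: {4}  now seen {0,3,4}
Layer 3: {2}  now seen {0,2,3,4}
Layer 4: {1}  now seen {0,1,2,3,4}
Reachable = {0,1,2,3,4}
Path to 4: a·tau

Answer: REACHABLE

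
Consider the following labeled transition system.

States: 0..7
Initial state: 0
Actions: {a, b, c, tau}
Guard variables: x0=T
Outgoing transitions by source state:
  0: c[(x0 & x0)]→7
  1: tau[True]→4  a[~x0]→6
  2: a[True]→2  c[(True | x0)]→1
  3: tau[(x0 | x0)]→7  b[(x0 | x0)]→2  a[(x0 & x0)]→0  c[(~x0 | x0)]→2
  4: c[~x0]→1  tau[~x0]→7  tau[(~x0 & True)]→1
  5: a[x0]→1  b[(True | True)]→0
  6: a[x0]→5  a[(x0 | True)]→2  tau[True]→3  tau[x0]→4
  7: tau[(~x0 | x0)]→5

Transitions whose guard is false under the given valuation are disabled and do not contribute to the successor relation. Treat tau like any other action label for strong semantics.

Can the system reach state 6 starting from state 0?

Guard filter leaves 15 enabled edge(s).
Layer 0: {0}
Layer 1: {7}  cumulative {0,7}
Layer 2: {5}  cumulative {0,5,7}
Layer 3: {1}  cumulative {0,1,5,7}
Layer 4: {4}  cumulative {0,1,4,5,7}
Reach set: {0,1,4,5,7}

Answer: UNREACHABLE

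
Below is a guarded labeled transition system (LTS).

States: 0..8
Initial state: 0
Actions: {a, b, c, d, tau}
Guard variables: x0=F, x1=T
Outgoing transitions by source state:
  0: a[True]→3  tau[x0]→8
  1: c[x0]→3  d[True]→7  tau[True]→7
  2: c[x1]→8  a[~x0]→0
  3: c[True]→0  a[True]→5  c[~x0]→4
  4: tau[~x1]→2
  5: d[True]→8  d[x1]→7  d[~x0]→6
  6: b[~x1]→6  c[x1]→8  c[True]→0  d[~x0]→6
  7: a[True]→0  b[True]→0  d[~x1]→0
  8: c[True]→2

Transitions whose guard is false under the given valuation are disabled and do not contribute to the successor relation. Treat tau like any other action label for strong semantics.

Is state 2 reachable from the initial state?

Guard filter leaves 17 enabled edge(s).
L0 = {0}
L1 = {3}  total {0,3}
L2 = {4,5}  total {0,3,4,5}
L3 = {6,7,8}  total {0,3,4,5,6,7,8}
L4 = {2}  total {0,2,3,4,5,6,7,8}
Reachable = {0,2,3,4,5,6,7,8}
trace reaching 2: a·a·d·c

Answer: REACHABLE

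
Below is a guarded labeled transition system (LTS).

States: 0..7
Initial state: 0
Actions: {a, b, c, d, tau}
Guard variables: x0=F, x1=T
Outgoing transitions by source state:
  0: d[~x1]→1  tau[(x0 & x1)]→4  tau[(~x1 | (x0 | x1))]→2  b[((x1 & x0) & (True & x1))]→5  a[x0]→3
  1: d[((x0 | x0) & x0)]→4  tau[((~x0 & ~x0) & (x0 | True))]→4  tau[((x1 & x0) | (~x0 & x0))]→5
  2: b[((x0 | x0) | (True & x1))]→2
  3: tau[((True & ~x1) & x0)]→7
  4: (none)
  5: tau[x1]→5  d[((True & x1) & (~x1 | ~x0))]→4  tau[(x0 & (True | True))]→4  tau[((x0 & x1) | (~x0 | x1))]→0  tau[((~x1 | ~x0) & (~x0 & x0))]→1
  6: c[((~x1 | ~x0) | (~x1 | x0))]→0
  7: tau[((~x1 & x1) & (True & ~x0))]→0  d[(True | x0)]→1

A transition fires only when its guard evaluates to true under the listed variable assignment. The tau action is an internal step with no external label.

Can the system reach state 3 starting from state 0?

After dropping false guards: 8 live edges.
L0 = {0}
L1 = {2}  cumulative {0,2}
Reachable = {0,2}

Answer: UNREACHABLE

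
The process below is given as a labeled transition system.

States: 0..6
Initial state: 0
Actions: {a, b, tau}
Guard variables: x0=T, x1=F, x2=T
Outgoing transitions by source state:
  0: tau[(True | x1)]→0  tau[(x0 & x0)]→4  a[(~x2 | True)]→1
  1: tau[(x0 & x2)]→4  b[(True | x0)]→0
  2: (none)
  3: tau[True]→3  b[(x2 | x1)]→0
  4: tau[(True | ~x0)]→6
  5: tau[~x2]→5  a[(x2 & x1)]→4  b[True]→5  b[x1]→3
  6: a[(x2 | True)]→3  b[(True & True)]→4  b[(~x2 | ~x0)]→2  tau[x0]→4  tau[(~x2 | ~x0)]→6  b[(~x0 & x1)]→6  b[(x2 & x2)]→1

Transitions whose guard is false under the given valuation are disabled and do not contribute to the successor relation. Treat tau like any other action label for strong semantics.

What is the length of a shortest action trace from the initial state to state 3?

Answer: 3

Analysis:
Breadth-first toward 3:
  Layer 0: {0}
  Layer 1: {1,4}
  Layer 2: {6}
  Layer 3: {3}
3 enters at depth 3; path tau·tau·a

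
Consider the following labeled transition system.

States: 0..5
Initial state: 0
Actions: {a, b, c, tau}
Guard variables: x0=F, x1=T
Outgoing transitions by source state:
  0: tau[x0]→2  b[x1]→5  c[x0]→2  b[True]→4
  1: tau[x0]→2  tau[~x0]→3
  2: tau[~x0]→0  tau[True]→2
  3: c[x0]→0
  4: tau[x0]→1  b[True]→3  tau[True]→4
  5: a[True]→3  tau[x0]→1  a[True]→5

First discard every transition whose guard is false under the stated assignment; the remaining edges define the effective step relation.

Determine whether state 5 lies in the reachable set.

After dropping false guards: 9 live edges.
L0 = {0}
L1 = {4,5}  total {0,4,5}
L2 = {3}  total {0,3,4,5}
R = {0,3,4,5}
trace reaching 5: b

Answer: REACHABLE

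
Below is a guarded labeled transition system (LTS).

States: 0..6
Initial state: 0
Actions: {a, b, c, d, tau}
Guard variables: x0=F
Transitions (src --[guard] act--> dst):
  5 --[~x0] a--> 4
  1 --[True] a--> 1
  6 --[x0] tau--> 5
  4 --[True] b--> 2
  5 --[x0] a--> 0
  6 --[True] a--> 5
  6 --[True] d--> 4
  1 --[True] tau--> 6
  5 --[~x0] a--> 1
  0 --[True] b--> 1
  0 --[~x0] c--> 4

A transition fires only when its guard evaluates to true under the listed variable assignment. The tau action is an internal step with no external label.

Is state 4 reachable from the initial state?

Guard filter leaves 9 enabled edge(s).
L0 = {0}
L1 = {1,4}  cumulative {0,1,4}
L2 = {2,6}  cumulative {0,1,2,4,6}
L3 = {5}  cumulative {0,1,2,4,5,6}
Reachable = {0,1,2,4,5,6}
trace reaching 4: c

Answer: REACHABLE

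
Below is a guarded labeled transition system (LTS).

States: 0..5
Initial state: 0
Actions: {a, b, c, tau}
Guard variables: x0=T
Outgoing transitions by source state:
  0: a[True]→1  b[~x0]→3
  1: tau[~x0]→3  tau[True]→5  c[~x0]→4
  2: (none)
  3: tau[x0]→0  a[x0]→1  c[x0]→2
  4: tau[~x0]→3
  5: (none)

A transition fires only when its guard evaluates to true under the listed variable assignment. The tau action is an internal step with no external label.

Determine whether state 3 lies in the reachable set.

Guard filter leaves 5 enabled edge(s).
Layer 0: {0}
Layer 1: {1}  total {0,1}
Layer 2: {5}  total {0,1,5}
R = {0,1,5}

Answer: UNREACHABLE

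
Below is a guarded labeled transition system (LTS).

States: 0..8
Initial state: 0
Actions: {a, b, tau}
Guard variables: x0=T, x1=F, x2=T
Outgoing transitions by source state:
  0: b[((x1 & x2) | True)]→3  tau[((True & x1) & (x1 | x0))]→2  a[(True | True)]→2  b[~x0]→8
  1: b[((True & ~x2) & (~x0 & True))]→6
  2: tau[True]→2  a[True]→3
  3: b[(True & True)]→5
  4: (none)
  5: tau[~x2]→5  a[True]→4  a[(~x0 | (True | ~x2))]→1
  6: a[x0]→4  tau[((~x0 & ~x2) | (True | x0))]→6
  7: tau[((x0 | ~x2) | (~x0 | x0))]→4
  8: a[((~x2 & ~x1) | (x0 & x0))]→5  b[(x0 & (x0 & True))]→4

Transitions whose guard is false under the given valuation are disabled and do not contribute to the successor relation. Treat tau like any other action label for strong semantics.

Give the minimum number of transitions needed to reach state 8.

Layered search for 8:
  L0 = {0}
  L1 = {2,3}
  L2 = {5}
  L3 = {1,4}
8 never appears.

Answer: UNREACHABLE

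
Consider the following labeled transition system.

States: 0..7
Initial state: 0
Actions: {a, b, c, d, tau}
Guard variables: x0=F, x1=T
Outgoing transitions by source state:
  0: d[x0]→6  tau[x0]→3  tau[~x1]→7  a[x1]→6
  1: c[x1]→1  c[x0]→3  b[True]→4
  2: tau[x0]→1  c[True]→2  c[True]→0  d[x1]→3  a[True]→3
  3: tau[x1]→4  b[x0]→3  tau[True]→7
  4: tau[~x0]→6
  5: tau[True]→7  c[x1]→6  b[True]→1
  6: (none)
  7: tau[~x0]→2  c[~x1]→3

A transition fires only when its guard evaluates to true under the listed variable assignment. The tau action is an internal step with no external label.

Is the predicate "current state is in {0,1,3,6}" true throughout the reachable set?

Inv-set: {0,1,3,6}
Reach set: {0,6}
  0: ok
  6: ok

Answer: INVARIANT HOLDS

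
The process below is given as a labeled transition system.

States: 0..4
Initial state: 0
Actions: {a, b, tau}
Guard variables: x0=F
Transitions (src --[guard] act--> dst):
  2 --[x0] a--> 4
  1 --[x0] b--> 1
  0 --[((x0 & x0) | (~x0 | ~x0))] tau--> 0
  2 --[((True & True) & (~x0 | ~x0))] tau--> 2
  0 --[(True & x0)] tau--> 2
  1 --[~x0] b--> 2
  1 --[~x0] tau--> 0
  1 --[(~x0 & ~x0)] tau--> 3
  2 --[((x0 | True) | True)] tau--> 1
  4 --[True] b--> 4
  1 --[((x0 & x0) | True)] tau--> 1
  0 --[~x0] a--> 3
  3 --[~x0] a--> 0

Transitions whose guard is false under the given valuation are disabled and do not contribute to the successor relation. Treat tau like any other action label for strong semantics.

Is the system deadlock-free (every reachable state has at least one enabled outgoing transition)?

Reach set: {0,3}
  0: a→3  tau→0  [deg 2]
  3: a→0  [deg 1]

Answer: DEADLOCK-FREE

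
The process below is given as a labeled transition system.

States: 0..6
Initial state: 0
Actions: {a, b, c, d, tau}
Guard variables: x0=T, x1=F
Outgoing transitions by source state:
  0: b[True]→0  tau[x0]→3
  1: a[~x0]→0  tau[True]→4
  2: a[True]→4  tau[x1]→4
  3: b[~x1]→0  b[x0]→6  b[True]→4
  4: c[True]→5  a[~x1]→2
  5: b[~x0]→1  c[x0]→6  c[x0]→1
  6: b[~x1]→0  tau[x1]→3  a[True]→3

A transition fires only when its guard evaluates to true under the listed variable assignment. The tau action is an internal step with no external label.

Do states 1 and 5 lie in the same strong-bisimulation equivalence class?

Answer: NOT BISIMILAR

Analysis:
Refine partition for ~:
  P[0] = {{0,1,2,3,4,5,6}}
  P[1] = {{0},{1},{2},{3},{4},{5},{6}}
Fixed point at round 2; 7 class(es).
1∈{1}, 5∈{5}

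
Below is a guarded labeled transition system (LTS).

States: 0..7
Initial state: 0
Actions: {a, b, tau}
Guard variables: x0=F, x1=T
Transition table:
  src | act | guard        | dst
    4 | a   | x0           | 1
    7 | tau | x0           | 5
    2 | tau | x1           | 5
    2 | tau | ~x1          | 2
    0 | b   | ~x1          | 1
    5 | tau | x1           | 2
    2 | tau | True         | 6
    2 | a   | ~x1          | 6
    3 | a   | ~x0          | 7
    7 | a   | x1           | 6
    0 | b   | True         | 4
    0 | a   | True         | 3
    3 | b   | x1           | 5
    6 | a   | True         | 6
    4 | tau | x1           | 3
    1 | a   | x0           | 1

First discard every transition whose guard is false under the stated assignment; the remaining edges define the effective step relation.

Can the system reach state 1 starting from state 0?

After dropping false guards: 10 live edges.
depth 0: {0}
depth 1: {3,4}  cumulative {0,3,4}
depth 2: {5,7}  cumulative {0,3,4,5,7}
depth 3: {2,6}  cumulative {0,2,3,4,5,6,7}
Reach set: {0,2,3,4,5,6,7}

Answer: UNREACHABLE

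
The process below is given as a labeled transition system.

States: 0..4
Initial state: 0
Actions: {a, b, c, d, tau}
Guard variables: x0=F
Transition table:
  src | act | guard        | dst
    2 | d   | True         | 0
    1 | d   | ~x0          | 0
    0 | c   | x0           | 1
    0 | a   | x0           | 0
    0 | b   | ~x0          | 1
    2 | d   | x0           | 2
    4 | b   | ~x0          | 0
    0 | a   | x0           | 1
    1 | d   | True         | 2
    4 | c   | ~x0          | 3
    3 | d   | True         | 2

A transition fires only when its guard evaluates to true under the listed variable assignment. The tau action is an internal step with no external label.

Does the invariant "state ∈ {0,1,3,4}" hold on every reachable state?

Safe = {0,1,3,4}
Reachable = {0,1,2}
  0: ✓
  1: ✓
  2: outside
reach 2 via b·d — violates

Answer: INVARIANT VIOLATED at state 2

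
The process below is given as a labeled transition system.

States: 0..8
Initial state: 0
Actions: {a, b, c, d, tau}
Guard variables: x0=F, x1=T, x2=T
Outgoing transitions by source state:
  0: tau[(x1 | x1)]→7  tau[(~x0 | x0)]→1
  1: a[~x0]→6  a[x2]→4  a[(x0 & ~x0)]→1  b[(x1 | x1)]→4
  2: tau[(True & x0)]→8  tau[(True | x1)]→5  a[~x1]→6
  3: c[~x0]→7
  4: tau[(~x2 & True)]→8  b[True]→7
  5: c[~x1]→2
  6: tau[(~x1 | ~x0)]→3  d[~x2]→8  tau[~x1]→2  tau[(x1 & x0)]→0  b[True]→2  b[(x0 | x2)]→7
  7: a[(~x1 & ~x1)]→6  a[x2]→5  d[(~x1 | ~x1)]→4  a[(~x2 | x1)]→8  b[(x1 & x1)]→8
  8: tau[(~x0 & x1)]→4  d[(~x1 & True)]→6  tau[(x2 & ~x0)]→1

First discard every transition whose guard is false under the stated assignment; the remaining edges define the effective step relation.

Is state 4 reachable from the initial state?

16 transition(s) survive guard evaluation.
Layer 0: {0}
Layer 1: {1,7}  total {0,1,7}
Layer 2: {4,5,6,8}  total {0,1,4,5,6,7,8}
Layer 3: {2,3}  total {0,1,2,3,4,5,6,7,8}
Reachable = {0,1,2,3,4,5,6,7,8}
trace reaching 4: tau·a

Answer: REACHABLE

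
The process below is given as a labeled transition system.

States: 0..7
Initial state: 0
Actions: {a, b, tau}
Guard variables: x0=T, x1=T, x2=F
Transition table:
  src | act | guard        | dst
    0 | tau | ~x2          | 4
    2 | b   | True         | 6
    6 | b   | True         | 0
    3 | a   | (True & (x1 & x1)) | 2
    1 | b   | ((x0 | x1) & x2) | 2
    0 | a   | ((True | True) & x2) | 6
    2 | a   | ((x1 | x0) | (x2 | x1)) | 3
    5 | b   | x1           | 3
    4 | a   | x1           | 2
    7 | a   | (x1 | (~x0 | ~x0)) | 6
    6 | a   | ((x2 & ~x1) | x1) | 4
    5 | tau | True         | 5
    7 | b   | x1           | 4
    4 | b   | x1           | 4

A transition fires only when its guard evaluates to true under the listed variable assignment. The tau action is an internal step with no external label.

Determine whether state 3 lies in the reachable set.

Answer: REACHABLE

Working:
Guard filter leaves 12 enabled edge(s).
depth 0: {0}
depth 1: {4}  total {0,4}
depth 2: {2}  total {0,2,4}
depth 3: {3,6}  total {0,2,3,4,6}
R = {0,2,3,4,6}
Path to 3: tau·a·a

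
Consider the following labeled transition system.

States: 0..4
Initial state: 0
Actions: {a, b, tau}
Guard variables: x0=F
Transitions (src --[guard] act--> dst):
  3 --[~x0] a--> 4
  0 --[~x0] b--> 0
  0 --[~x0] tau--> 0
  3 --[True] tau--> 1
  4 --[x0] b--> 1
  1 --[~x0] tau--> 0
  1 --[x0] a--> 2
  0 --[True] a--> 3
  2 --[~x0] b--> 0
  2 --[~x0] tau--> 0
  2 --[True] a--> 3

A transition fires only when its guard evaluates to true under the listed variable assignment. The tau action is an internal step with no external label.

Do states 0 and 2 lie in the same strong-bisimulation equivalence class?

Refine partition for ~:
  round 0: {{0,1,2,3,4}}
  round 1: {{0,2},{1},{3},{4}}
Fixed point at round 2; 4 class(es).
0∈{0,2}, 2∈{0,2}

Answer: BISIMILAR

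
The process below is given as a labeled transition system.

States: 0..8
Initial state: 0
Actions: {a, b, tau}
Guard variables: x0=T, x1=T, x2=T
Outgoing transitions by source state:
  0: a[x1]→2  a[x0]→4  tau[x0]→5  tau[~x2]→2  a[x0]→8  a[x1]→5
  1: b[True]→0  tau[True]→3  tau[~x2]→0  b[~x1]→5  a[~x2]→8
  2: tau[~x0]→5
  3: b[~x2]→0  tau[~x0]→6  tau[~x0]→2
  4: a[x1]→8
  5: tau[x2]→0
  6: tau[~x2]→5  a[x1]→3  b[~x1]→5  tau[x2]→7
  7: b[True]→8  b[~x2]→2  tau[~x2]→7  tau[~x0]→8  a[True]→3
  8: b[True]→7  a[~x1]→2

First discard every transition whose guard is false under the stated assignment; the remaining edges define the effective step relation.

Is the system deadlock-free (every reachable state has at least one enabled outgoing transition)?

Answer: DEADLOCK at state 2

Working:
R = {0,2,3,4,5,7,8}
  0: a→2  a→4  a→5  a→8  tau→5  [5 exit(s)]
  2: ∅  [STUCK]
  3: ∅  [STUCK]
  4: a→8  [1 exit(s)]
  5: tau→0  [1 exit(s)]
  7: a→3  b→8  [2 exit(s)]
  8: b→7  [1 exit(s)]
trace reaching 2: a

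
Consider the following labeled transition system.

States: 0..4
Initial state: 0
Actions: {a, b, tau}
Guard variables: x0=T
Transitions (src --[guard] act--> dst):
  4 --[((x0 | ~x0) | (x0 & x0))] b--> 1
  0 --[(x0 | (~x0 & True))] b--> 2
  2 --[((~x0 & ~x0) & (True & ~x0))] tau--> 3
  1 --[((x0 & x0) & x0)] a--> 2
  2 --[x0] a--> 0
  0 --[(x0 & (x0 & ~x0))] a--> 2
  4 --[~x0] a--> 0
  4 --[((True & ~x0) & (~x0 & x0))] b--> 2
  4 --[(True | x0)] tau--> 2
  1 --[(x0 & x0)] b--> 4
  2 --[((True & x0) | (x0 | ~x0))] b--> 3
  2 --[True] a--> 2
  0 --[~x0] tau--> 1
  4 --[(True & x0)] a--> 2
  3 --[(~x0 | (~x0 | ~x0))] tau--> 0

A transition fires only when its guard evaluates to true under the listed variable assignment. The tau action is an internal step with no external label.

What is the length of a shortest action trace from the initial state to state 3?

Answer: 2

Trace:
Breadth-first toward 3:
  Layer 0: {0}
  Layer 1: {2}
  Layer 2: {3}
depth(3)=2, e.g. b·b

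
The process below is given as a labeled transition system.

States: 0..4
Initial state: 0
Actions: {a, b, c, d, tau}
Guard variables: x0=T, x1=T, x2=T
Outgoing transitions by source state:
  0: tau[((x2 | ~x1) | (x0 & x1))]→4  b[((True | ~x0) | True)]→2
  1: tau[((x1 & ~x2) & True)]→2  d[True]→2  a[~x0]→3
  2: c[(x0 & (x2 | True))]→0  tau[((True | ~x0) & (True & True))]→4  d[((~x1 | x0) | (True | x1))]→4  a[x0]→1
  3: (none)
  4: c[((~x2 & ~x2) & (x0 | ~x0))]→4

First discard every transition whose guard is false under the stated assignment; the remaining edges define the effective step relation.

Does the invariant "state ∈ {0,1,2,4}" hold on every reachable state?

Answer: INVARIANT HOLDS

Analysis:
Allowed set {0,1,2,4}
Reach set: {0,1,2,4}
  0: ok
  1: ok
  2: ok
  4: ok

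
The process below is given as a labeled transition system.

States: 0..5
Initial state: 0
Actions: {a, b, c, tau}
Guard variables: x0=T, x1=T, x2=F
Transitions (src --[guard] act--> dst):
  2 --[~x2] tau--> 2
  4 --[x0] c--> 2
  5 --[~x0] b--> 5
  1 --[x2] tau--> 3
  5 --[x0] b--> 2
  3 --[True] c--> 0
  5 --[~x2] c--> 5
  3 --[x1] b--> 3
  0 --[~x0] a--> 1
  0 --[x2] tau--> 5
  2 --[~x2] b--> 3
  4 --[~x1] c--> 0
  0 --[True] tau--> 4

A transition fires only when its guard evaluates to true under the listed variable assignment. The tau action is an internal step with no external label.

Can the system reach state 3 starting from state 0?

After dropping false guards: 8 live edges.
depth 0: {0}
depth 1: {4}  cumulative {0,4}
depth 2: {2}  cumulative {0,2,4}
depth 3: {3}  cumulative {0,2,3,4}
Reachable = {0,2,3,4}
trace reaching 3: tau·c·b

Answer: REACHABLE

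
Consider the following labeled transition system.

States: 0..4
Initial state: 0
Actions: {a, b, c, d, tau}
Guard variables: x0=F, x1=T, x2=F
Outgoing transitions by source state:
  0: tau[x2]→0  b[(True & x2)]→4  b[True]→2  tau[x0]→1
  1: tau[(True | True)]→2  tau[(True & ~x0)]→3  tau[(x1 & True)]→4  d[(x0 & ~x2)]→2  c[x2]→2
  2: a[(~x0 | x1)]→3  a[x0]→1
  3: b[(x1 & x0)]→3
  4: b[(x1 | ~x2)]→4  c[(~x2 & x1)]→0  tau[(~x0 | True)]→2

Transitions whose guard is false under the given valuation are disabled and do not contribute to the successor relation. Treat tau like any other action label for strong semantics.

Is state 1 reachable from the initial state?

Answer: UNREACHABLE

Working:
After dropping false guards: 8 live edges.
Layer 0: {0}
Layer 1: {2}  now seen {0,2}
Layer 2: {3}  now seen {0,2,3}
Reach set: {0,2,3}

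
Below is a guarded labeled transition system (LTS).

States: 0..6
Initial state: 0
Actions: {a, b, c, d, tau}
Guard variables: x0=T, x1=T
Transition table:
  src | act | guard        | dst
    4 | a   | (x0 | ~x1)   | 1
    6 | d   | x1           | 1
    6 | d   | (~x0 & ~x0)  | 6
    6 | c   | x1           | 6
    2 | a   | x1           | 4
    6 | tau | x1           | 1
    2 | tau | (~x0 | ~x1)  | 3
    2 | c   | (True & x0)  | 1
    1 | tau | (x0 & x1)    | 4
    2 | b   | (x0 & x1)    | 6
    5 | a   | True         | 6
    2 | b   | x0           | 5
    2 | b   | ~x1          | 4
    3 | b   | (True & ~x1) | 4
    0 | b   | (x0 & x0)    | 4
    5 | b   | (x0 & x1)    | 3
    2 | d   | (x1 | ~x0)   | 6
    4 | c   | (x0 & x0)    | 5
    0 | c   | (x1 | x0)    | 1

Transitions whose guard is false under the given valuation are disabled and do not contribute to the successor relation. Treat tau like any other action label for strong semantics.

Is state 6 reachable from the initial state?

15 transition(s) survive guard evaluation.
L0 = {0}
L1 = {1,4}  total {0,1,4}
L2 = {5}  total {0,1,4,5}
L3 = {3,6}  total {0,1,3,4,5,6}
Reachable = {0,1,3,4,5,6}
trace reaching 6: b·c·a

Answer: REACHABLE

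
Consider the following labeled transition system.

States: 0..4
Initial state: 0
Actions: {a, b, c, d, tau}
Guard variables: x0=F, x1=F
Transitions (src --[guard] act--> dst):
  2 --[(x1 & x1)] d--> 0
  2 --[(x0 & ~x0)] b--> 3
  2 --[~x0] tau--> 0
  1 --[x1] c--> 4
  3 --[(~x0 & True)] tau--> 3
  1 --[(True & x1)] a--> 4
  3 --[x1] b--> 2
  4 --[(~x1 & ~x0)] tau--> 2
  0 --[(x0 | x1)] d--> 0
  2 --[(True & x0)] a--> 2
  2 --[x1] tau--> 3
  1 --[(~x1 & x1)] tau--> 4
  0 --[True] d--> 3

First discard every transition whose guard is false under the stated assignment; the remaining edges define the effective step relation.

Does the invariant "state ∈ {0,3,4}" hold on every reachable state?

Safe = {0,3,4}
Reachable = {0,3}
  0: ✓
  3: ✓

Answer: INVARIANT HOLDS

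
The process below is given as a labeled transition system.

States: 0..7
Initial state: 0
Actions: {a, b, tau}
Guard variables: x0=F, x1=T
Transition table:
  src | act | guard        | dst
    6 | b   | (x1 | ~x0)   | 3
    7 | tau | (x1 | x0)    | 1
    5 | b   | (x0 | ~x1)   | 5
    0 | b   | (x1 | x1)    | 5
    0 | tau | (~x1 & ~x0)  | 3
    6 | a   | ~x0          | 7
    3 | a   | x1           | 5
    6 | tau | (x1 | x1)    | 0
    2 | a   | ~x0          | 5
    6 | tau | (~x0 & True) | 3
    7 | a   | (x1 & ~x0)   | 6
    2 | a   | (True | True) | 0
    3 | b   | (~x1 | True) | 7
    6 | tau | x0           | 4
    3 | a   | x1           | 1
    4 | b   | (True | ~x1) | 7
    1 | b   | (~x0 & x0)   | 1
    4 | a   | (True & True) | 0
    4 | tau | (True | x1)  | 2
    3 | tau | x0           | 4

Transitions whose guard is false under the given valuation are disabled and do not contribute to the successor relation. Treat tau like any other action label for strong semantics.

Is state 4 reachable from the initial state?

Answer: UNREACHABLE

Trace:
After dropping false guards: 15 live edges.
depth 0: {0}
depth 1: {5}  now seen {0,5}
Reach set: {0,5}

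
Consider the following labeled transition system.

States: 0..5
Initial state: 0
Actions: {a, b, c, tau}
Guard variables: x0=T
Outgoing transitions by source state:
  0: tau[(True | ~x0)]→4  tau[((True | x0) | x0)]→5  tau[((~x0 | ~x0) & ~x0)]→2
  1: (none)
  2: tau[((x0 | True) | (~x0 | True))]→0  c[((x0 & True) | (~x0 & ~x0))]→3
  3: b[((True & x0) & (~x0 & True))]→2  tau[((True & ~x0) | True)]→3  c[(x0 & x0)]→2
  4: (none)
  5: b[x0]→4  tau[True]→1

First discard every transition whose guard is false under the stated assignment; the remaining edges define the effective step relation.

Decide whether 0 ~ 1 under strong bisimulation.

Answer: NOT BISIMILAR

Trace:
Bisimulation quotient by refinement:
  round 0: {{0,1,2,3,4,5}}
  round 1: {{0},{1,4},{2,3},{5}}
  round 2: {{0},{1,4},{2},{3},{5}}
stable after 3 split(s): 5 block(s)
class of 0: {0}; class of 1: {1,4}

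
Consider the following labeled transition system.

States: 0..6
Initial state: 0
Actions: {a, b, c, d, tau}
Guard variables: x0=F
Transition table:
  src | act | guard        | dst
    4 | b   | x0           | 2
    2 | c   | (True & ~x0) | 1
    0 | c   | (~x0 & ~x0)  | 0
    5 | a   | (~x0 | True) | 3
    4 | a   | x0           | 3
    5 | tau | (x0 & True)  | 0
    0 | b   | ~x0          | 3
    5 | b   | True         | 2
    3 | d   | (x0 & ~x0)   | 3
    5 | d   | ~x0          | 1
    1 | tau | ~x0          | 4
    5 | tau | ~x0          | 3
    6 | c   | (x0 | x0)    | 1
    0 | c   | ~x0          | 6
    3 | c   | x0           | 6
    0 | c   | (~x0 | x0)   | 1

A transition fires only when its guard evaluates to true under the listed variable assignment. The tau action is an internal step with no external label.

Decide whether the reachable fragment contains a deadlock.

Reachable = {0,1,3,4,6}
  0: b→3  c→0  c→1  c→6  [4 exit(s)]
  1: tau→4  [1 exit(s)]
  3: ∅  [deadlock]
  4: ∅  [deadlock]
  6: ∅  [deadlock]
Path to 3: b

Answer: DEADLOCK at state 3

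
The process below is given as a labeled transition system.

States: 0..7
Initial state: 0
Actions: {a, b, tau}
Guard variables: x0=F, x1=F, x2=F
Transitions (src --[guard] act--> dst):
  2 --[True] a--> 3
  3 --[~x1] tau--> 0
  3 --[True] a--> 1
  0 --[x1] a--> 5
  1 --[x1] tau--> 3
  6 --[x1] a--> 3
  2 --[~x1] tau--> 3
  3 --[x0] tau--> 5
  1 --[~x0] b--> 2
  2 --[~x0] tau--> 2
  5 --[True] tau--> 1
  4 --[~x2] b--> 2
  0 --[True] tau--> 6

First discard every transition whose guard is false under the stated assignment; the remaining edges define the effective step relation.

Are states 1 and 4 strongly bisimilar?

Answer: BISIMILAR

Working:
Refine partition for ~:
  round 0: {{0,1,2,3,4,5,6,7}}
  round 1: {{0,5},{1,4},{2,3},{6,7}}
  round 2: {{0},{1,4},{2},{3},{5},{6,7}}
stable after 3 split(s): 6 block(s)
[1]={1,4}  [4]={1,4}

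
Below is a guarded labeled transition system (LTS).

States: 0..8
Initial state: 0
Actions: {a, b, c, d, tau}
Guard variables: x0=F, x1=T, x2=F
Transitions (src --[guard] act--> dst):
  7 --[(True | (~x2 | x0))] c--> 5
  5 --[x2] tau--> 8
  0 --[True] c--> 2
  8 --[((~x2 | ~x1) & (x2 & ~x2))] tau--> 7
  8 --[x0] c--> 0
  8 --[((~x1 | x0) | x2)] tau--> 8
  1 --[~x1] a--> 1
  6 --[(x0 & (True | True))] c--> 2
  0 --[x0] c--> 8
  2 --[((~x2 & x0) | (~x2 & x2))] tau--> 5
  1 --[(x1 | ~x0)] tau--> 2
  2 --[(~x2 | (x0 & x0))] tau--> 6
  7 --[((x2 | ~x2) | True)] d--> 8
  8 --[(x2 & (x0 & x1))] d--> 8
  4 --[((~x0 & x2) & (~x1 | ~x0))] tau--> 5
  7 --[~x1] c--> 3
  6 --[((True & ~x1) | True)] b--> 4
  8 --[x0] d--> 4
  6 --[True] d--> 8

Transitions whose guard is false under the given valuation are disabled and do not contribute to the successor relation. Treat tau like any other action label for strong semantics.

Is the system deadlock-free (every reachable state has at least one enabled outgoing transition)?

Reach set: {0,2,4,6,8}
  0: c→2  [1 exit(s)]
  2: tau→6  [1 exit(s)]
  4: ∅  [no exit]
  6: b→4  d→8  [2 exit(s)]
  8: ∅  [no exit]
trace reaching 4: c·tau·b

Answer: DEADLOCK at state 4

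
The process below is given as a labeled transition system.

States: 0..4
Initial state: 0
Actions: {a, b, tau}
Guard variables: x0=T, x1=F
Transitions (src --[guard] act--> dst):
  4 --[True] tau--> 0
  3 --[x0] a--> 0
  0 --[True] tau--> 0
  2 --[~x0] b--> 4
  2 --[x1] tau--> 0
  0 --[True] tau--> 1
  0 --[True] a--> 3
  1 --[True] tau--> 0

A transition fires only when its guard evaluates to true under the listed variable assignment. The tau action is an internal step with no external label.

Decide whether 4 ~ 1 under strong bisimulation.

Answer: BISIMILAR

Working:
Compute ~ classes (split until stable):
  round 0: {{0,1,2,3,4}}
  round 1: {{0},{1,4},{2},{3}}
Fixed point at round 2; 4 class(es).
class of 4: {1,4}; class of 1: {1,4}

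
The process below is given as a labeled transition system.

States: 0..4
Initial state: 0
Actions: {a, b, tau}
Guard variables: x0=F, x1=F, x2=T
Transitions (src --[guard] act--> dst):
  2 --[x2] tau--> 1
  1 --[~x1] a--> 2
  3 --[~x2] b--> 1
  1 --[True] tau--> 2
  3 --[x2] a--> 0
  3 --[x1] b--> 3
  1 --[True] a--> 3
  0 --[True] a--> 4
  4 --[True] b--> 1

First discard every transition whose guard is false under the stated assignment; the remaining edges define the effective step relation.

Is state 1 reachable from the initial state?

Guard filter leaves 7 enabled edge(s).
depth 0: {0}
depth 1: {4}  now seen {0,4}
depth 2: {1}  now seen {0,1,4}
depth 3: {2,3}  now seen {0,1,2,3,4}
R = {0,1,2,3,4}
trace reaching 1: a·b

Answer: REACHABLE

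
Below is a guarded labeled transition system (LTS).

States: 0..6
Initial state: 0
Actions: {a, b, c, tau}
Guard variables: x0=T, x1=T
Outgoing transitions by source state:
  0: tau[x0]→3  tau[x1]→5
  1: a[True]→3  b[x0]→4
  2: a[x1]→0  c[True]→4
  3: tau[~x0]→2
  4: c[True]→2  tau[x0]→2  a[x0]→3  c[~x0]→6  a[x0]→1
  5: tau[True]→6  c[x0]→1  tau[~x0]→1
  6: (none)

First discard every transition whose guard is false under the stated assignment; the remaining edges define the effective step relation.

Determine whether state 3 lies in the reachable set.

After dropping false guards: 12 live edges.
Layer 0: {0}
Layer 1: {3,5}  total {0,3,5}
Layer 2: {1,6}  total {0,1,3,5,6}
Layer 3: {4}  total {0,1,3,4,5,6}
Layer 4: {2}  total {0,1,2,3,4,5,6}
R = {0,1,2,3,4,5,6}
Path to 3: tau

Answer: REACHABLE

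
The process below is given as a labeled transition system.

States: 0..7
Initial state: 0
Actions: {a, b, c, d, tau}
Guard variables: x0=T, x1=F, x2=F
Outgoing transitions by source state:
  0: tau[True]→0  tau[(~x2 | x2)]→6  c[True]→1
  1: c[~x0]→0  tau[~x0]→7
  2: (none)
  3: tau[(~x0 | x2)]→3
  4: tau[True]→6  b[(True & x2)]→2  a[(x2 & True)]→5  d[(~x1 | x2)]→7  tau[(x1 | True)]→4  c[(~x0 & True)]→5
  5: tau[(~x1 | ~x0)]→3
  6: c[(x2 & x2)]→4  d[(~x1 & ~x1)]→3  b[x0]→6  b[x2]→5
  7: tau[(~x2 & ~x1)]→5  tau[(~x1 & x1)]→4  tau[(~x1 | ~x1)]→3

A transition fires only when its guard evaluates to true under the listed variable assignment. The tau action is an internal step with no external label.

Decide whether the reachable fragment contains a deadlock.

Reach set: {0,1,3,6}
  0: c→1  tau→0  tau→6  [3 out]
  1: ∅  [STUCK]
  3: ∅  [STUCK]
  6: b→6  d→3  [2 out]
Path to 1: c

Answer: DEADLOCK at state 1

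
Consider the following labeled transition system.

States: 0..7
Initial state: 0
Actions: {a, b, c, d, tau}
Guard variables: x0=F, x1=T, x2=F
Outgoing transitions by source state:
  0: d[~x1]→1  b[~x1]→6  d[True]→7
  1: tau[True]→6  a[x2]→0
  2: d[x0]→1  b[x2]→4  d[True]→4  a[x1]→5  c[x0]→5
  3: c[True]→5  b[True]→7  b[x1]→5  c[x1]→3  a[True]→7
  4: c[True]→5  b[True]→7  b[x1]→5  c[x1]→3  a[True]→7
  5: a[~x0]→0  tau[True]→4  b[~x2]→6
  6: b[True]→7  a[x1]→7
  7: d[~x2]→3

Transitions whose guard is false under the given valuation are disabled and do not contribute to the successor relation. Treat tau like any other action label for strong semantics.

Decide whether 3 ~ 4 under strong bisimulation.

Answer: BISIMILAR

Working:
Refine partition for ~:
  P[0] = {{0,1,2,3,4,5,6,7}}
  P[1] = {{0,7},{1},{2},{3,4},{5},{6}}
  P[2] = {{0},{1},{2},{3,4},{5},{6},{7}}
stable after 3 split(s): 7 block(s)
[3]={3,4}  [4]={3,4}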